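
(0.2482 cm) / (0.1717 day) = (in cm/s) 1.673e-05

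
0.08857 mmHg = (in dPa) 118.1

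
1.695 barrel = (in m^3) 0.2695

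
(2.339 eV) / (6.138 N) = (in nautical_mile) 3.297e-23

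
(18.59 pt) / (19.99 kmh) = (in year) 3.745e-11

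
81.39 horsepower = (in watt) 6.069e+04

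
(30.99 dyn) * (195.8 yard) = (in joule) 0.05548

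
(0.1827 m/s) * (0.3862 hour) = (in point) 7.2e+05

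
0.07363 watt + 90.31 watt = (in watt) 90.38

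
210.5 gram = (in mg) 2.105e+05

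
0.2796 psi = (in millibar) 19.28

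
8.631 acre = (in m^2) 3.493e+04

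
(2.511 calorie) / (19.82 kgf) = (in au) 3.613e-13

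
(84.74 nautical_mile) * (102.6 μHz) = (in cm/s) 1610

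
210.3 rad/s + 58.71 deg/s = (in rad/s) 211.3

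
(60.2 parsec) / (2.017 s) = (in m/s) 9.21e+17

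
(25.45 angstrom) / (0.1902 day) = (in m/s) 1.549e-13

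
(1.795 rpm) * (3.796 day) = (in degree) 3.532e+06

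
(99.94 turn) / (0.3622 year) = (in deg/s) 0.00315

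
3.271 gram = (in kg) 0.003271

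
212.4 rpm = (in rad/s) 22.24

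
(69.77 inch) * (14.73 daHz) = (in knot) 507.4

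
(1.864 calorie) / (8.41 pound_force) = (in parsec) 6.756e-18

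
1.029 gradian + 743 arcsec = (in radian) 0.01977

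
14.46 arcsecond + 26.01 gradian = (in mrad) 408.6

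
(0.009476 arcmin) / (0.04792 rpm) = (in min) 9.155e-06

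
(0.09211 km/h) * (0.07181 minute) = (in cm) 11.02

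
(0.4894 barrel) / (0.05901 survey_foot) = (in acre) 0.001069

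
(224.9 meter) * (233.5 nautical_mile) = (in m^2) 9.726e+07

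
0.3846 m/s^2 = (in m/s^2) 0.3846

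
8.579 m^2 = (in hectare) 0.0008579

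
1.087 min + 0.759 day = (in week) 0.1085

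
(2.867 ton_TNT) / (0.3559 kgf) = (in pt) 9.742e+12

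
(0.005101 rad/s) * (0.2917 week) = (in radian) 899.9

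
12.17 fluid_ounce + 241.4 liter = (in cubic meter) 0.2418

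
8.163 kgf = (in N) 80.05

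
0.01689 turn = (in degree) 6.08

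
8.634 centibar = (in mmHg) 64.76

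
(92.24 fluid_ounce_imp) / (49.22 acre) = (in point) 3.73e-05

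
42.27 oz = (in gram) 1198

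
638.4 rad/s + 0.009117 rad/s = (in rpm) 6096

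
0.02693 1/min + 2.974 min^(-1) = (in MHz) 5.002e-08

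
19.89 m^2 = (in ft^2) 214.1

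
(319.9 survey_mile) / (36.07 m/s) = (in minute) 237.9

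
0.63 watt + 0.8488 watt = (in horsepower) 0.001983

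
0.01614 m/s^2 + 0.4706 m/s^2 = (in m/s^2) 0.4867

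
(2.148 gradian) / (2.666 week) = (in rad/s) 2.093e-08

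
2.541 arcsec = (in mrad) 0.01232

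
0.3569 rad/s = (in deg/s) 20.45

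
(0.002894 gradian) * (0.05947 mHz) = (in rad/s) 2.703e-09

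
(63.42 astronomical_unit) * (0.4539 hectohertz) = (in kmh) 1.55e+15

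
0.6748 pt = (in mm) 0.2381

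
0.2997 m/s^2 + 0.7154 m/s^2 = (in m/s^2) 1.015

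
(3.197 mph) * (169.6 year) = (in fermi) 7.644e+24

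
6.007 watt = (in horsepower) 0.008056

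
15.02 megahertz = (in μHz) 1.502e+13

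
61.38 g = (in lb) 0.1353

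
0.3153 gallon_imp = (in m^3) 0.001433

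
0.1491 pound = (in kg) 0.06763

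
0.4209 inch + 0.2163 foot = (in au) 5.122e-13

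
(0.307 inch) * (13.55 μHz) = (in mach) 3.103e-10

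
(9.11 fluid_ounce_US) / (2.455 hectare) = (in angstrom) 109.7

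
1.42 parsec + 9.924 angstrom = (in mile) 2.723e+13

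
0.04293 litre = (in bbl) 0.00027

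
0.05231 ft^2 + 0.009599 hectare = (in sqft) 1033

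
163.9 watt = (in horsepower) 0.2198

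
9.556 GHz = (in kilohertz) 9.556e+06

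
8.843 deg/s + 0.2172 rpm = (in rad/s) 0.1771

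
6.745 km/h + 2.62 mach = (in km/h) 3218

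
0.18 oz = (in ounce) 0.18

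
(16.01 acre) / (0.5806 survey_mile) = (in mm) 6.934e+04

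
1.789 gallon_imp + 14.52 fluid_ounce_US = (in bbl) 0.05386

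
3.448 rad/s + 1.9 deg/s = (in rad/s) 3.481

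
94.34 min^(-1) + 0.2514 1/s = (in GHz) 1.824e-09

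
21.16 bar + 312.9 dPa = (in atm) 20.88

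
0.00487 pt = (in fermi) 1.718e+09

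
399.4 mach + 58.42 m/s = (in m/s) 1.361e+05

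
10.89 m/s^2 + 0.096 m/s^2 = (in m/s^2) 10.99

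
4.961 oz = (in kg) 0.1406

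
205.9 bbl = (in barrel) 205.9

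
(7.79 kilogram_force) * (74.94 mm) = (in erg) 5.725e+07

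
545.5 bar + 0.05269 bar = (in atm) 538.4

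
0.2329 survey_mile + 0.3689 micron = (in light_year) 3.962e-14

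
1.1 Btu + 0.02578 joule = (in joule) 1161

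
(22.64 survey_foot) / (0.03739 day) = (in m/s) 0.002136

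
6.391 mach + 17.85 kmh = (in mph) 4879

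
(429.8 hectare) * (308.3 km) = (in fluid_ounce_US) 4.481e+16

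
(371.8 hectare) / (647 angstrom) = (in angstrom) 5.747e+23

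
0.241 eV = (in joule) 3.861e-20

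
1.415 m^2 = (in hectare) 0.0001415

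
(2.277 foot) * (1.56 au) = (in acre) 4.002e+07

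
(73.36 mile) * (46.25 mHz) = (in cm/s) 5.46e+05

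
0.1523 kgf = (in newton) 1.494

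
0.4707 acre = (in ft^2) 2.05e+04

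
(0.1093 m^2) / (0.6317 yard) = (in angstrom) 1.892e+09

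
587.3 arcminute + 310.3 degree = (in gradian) 355.7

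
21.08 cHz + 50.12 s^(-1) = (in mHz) 5.033e+04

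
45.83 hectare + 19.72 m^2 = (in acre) 113.3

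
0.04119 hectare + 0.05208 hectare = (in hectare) 0.09327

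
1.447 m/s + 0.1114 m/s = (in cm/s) 155.8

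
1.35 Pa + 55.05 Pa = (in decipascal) 564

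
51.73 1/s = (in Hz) 51.73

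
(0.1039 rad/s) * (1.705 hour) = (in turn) 101.5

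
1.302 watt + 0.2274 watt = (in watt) 1.529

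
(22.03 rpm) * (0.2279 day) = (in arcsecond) 9.37e+09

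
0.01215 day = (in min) 17.5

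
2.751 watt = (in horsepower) 0.003689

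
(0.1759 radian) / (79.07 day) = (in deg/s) 1.475e-06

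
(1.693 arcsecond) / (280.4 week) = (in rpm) 4.622e-13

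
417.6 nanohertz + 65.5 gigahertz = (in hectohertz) 6.55e+08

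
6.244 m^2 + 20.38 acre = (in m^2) 8.248e+04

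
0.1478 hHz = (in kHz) 0.01478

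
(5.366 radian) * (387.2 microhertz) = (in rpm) 0.01984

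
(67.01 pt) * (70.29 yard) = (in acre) 0.0003755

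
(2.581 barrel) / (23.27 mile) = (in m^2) 1.096e-05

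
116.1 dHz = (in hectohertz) 0.1161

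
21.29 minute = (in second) 1277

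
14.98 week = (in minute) 1.51e+05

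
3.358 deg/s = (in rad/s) 0.05861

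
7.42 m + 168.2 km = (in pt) 4.768e+08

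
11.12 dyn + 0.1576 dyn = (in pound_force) 2.535e-05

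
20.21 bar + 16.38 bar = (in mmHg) 2.744e+04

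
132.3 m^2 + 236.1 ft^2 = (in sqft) 1660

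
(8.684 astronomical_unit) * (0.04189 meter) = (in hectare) 5.442e+06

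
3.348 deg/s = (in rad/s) 0.05843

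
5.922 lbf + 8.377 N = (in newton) 34.72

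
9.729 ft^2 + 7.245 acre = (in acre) 7.245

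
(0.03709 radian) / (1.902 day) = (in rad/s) 2.257e-07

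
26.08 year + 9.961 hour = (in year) 26.08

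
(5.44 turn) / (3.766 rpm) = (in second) 86.67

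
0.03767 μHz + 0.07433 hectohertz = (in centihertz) 743.3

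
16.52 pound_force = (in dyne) 7.348e+06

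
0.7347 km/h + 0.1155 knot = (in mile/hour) 0.5894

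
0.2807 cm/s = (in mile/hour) 0.006279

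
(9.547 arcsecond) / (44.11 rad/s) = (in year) 3.327e-14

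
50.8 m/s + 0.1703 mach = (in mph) 243.3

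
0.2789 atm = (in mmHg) 212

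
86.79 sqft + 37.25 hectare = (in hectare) 37.25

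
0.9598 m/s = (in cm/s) 95.98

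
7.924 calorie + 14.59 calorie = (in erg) 9.42e+08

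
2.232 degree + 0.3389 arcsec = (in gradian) 2.48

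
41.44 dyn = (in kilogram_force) 4.226e-05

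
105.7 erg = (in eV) 6.597e+13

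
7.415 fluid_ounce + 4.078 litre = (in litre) 4.297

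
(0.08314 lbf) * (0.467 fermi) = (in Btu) 1.637e-19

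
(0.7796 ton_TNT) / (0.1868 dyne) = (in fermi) 1.746e+30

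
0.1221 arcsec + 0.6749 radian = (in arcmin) 2320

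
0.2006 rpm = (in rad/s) 0.02101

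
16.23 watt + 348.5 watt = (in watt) 364.7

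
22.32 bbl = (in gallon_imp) 780.6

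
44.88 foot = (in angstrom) 1.368e+11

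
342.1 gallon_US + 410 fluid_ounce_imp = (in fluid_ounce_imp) 4.599e+04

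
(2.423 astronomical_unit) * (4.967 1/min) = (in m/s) 3.001e+10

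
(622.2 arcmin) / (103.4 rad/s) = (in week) 2.894e-09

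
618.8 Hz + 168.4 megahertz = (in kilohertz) 1.684e+05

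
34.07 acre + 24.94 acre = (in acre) 59.01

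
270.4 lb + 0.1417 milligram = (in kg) 122.7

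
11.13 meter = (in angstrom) 1.113e+11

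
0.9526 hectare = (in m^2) 9526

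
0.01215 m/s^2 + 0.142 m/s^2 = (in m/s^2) 0.1541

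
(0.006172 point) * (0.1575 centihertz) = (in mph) 7.671e-09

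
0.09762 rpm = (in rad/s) 0.01022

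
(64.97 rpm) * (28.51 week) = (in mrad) 1.173e+11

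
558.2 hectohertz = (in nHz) 5.582e+13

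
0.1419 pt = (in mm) 0.05006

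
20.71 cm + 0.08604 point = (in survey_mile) 0.0001287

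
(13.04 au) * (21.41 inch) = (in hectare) 1.061e+08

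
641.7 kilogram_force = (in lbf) 1415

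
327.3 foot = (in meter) 99.76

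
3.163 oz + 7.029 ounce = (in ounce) 10.19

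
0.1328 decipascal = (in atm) 1.311e-07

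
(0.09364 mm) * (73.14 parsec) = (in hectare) 2.113e+10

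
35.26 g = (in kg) 0.03526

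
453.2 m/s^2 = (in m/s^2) 453.2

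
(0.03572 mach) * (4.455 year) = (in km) 1.709e+06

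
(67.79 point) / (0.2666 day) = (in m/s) 1.038e-06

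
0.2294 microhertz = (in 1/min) 1.376e-05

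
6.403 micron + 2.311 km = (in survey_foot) 7582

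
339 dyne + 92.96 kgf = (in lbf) 204.9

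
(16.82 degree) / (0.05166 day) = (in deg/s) 0.003768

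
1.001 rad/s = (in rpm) 9.559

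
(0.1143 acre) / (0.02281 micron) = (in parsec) 6.572e-07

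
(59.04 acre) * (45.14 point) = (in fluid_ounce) 1.287e+08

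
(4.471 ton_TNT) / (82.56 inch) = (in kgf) 9.096e+08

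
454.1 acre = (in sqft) 1.978e+07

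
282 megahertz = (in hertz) 2.82e+08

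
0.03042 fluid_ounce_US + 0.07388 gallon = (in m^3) 0.0002806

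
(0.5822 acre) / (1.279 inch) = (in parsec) 2.35e-12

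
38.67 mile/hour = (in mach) 0.05077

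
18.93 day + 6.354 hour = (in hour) 460.7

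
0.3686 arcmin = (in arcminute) 0.3686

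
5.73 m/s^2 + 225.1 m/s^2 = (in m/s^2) 230.8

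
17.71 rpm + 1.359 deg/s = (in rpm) 17.94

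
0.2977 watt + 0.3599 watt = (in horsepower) 0.0008819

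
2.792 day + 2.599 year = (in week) 135.9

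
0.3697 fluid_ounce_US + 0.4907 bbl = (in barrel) 0.4908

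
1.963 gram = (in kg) 0.001963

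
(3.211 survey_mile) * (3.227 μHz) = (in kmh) 0.06003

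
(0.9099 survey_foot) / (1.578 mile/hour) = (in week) 6.5e-07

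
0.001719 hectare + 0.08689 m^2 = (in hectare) 0.001728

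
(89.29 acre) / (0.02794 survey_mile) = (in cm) 8.036e+05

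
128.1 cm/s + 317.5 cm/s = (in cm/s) 445.6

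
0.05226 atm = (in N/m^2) 5295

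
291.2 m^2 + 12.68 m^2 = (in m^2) 303.9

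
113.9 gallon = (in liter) 431.2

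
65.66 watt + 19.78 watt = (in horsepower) 0.1146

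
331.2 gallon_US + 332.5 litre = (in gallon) 419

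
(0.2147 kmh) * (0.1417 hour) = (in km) 0.03042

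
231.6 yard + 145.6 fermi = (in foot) 694.8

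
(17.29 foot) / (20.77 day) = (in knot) 5.708e-06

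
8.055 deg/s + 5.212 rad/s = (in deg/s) 306.7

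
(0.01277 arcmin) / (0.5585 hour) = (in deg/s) 1.059e-07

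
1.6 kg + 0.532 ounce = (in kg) 1.615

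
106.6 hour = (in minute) 6396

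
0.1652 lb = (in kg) 0.07493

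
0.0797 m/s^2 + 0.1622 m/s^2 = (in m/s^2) 0.2419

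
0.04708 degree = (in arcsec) 169.5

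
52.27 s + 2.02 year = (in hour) 1.77e+04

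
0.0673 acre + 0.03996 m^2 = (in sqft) 2932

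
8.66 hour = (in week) 0.05155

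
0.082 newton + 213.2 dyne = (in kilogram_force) 0.008579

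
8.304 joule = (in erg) 8.304e+07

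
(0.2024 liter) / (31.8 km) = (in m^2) 6.365e-09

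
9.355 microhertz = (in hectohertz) 9.355e-08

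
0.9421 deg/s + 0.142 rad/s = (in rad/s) 0.1584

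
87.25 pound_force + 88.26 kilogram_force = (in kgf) 127.8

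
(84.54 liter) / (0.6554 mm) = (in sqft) 1388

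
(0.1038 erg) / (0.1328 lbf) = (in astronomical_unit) 1.175e-19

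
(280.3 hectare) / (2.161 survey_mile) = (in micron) 8.06e+08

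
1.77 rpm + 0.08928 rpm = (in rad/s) 0.1947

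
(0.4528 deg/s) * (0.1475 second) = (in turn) 0.0001855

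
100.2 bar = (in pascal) 1.002e+07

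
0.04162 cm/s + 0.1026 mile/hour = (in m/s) 0.04628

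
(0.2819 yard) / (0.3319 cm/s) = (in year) 2.463e-06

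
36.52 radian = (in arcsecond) 7.533e+06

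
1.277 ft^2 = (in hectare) 1.186e-05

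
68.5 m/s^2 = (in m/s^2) 68.5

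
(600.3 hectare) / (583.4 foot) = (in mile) 20.98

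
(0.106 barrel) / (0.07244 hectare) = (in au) 1.555e-16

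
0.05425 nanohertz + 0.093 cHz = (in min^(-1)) 0.0558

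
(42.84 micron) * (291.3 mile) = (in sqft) 216.2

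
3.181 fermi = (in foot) 1.044e-14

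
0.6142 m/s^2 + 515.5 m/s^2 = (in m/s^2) 516.1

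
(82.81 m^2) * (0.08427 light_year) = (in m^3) 6.602e+16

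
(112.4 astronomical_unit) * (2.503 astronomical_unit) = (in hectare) 6.296e+20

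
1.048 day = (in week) 0.1497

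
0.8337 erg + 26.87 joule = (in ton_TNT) 6.422e-09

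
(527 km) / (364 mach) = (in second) 4.252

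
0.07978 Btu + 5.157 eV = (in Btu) 0.07978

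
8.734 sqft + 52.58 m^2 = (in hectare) 0.005339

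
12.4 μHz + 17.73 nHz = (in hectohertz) 1.242e-07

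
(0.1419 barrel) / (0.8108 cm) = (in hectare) 0.0002782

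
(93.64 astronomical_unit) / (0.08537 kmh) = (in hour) 1.641e+11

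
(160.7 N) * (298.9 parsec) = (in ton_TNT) 3.542e+11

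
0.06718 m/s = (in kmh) 0.2418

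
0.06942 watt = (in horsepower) 9.309e-05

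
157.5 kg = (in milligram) 1.575e+08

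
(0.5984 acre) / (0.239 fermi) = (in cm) 1.013e+21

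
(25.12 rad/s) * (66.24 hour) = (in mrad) 5.99e+09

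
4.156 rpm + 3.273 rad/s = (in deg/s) 212.5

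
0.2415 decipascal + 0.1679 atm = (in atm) 0.1679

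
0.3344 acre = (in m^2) 1353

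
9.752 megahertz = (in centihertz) 9.752e+08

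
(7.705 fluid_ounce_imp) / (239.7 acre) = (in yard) 2.468e-10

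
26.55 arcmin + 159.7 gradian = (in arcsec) 5.19e+05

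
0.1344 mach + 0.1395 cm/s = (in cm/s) 4576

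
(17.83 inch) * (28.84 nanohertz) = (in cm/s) 1.306e-06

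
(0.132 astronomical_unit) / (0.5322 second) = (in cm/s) 3.71e+12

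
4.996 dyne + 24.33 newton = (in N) 24.33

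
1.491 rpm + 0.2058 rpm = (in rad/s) 0.1777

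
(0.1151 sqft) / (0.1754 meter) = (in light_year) 6.444e-18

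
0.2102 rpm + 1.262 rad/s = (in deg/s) 73.57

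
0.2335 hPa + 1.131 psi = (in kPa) 7.821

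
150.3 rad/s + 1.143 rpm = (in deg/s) 8618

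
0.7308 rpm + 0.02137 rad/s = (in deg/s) 5.609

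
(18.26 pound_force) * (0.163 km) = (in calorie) 3164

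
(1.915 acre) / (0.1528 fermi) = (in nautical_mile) 2.739e+16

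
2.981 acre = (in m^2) 1.206e+04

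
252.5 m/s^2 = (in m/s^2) 252.5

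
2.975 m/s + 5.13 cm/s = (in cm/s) 302.6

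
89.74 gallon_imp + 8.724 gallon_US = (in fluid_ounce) 1.491e+04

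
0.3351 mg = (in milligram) 0.3351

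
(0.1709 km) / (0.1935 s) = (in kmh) 3180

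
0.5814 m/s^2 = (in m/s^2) 0.5814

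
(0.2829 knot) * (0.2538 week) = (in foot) 7.329e+04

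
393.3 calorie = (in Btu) 1.56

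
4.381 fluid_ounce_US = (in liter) 0.1296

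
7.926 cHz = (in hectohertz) 0.0007926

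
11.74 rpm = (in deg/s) 70.44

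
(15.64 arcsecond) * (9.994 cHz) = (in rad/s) 7.578e-06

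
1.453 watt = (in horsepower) 0.001949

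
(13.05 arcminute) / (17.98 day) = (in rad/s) 2.444e-09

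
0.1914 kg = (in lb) 0.422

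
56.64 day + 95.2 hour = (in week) 8.658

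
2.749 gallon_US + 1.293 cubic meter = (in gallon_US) 344.3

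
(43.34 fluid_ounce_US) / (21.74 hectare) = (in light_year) 6.232e-25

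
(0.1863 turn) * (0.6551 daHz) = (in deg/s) 439.4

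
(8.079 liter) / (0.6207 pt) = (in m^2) 36.9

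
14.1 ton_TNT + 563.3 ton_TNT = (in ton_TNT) 577.4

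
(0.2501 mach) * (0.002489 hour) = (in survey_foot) 2503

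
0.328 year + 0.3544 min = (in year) 0.328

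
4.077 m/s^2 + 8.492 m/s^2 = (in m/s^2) 12.57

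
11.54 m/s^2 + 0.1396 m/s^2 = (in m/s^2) 11.68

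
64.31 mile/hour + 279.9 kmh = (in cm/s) 1.065e+04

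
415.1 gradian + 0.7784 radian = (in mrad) 7299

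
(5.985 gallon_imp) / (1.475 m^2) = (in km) 1.845e-05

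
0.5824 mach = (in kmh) 713.9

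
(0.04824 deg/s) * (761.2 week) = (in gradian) 2.468e+07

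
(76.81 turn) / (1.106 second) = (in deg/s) 2.5e+04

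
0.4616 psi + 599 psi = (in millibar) 4.133e+04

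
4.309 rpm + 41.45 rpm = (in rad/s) 4.792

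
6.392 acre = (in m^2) 2.587e+04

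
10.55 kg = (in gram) 1.055e+04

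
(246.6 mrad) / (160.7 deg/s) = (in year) 2.788e-09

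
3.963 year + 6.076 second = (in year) 3.963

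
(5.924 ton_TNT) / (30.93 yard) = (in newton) 8.764e+08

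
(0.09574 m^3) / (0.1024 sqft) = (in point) 2.853e+04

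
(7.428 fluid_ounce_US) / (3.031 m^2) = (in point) 0.2054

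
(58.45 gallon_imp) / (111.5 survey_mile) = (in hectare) 1.481e-10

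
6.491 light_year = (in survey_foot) 2.015e+17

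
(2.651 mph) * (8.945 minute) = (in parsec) 2.061e-14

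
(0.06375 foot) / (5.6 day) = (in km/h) 1.446e-07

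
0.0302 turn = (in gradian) 12.08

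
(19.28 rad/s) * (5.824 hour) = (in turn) 6.434e+04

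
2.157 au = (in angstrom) 3.227e+21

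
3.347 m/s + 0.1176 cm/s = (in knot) 6.508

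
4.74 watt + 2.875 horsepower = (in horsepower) 2.881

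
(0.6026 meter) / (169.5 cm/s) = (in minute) 0.005925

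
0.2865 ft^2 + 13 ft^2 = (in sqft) 13.29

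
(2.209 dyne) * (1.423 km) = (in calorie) 0.007513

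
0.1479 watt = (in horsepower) 0.0001983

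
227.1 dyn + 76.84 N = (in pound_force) 17.27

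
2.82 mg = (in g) 0.00282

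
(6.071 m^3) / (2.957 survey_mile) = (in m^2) 0.001276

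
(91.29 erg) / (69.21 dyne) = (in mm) 13.19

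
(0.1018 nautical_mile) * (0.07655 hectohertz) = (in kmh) 5196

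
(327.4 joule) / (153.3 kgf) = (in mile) 0.0001353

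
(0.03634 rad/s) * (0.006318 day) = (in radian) 19.84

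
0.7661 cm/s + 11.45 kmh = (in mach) 0.009363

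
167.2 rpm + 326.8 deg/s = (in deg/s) 1330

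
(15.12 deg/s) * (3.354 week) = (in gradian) 3.408e+07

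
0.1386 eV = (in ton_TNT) 5.307e-30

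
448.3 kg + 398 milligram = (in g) 4.483e+05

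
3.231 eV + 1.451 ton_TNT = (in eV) 3.789e+28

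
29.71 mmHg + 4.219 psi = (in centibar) 33.05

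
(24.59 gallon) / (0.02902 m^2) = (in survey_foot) 10.52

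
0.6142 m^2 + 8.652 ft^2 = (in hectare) 0.0001418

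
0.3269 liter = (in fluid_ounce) 11.05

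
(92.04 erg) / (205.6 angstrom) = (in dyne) 4.477e+07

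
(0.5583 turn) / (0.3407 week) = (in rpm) 0.0001626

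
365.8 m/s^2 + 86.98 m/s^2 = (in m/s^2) 452.8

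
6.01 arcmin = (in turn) 0.0002782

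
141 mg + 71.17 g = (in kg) 0.07131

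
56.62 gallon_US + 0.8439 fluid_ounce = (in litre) 214.4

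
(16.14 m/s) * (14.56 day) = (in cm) 2.03e+09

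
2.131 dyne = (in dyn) 2.131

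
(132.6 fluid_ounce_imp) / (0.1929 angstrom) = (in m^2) 1.953e+08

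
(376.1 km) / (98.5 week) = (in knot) 0.01227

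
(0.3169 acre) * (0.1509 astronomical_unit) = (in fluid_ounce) 9.789e+17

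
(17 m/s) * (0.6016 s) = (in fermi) 1.023e+16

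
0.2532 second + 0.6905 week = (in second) 4.176e+05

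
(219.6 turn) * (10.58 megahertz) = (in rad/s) 1.46e+10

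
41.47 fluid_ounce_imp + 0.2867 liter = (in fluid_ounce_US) 49.54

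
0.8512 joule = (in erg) 8.512e+06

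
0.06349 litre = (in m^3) 6.349e-05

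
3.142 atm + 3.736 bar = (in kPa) 692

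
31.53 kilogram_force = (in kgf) 31.53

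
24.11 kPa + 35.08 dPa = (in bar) 0.2411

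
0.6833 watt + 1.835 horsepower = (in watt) 1369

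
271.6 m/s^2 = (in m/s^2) 271.6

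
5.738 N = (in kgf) 0.5851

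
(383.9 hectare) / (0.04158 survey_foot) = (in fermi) 3.029e+23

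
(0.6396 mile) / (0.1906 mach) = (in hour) 0.004406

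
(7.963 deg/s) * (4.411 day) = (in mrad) 5.297e+07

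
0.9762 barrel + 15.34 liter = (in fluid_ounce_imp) 6002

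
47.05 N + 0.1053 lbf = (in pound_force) 10.68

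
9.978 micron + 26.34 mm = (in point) 74.69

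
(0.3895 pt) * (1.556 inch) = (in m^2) 5.431e-06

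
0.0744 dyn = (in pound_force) 1.673e-07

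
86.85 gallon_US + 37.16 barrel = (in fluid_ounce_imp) 2.195e+05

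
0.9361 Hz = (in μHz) 9.361e+05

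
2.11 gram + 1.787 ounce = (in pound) 0.1163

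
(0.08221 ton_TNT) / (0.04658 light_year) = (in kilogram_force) 7.959e-08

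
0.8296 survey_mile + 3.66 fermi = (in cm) 1.335e+05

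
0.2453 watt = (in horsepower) 0.000329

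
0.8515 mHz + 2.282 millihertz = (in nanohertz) 3.134e+06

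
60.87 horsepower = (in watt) 4.539e+04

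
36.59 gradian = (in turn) 0.09148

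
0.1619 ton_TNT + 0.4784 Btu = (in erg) 6.774e+15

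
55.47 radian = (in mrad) 5.547e+04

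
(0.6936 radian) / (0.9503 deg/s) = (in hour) 0.01162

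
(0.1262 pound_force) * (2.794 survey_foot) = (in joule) 0.4781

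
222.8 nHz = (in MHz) 2.228e-13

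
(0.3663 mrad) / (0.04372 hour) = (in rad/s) 2.327e-06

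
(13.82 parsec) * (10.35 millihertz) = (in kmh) 1.589e+16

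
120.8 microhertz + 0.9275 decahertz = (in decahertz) 0.9275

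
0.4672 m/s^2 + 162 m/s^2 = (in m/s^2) 162.5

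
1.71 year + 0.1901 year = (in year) 1.9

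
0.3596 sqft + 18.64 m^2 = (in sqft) 201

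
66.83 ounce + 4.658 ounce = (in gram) 2027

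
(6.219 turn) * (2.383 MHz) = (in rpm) 8.892e+08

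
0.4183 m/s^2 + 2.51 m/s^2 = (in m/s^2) 2.928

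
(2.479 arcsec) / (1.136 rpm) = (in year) 3.204e-12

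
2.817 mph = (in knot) 2.448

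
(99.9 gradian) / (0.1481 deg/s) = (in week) 0.001004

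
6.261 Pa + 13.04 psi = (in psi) 13.04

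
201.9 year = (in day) 7.369e+04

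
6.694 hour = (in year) 0.0007642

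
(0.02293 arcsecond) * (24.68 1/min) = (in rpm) 4.367e-07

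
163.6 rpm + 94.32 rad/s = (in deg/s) 6386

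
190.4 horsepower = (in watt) 1.42e+05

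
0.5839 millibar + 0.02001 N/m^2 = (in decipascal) 584.1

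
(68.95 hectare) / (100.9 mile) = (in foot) 13.93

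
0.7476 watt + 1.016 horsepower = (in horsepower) 1.017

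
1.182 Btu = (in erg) 1.247e+10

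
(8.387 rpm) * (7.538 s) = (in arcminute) 2.276e+04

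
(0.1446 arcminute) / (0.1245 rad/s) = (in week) 5.586e-10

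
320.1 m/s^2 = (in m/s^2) 320.1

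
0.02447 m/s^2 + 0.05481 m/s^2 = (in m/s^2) 0.07928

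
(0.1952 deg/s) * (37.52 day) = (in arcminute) 3.797e+07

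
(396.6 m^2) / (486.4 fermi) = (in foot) 2.675e+15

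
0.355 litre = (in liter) 0.355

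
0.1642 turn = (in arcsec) 2.128e+05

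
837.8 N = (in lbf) 188.3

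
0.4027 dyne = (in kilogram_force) 4.106e-07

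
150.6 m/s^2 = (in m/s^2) 150.6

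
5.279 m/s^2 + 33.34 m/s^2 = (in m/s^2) 38.62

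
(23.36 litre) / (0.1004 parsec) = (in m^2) 7.54e-18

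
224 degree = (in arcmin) 1.344e+04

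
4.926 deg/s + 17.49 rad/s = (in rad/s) 17.58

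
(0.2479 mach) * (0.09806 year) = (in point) 7.399e+11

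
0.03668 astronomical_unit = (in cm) 5.487e+11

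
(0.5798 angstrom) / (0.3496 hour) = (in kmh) 1.658e-13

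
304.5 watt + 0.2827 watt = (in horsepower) 0.4087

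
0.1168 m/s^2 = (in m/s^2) 0.1168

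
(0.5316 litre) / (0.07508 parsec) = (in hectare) 2.295e-23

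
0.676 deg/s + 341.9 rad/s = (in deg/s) 1.959e+04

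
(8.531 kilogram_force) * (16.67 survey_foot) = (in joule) 425.1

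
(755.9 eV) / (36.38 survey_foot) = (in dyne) 1.092e-12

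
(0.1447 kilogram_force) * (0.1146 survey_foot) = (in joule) 0.04957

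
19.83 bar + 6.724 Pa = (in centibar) 1983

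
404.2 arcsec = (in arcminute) 6.737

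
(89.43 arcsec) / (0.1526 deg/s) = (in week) 2.692e-07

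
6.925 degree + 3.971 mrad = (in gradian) 7.947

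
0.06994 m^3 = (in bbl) 0.4399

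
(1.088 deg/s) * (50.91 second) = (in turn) 0.1539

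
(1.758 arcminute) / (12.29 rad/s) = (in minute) 6.935e-07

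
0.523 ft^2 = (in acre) 1.201e-05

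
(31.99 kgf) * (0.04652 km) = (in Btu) 13.83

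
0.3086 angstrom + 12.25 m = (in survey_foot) 40.19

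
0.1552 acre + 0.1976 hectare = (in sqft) 2.803e+04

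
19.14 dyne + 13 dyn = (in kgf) 3.277e-05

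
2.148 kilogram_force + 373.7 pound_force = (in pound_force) 378.4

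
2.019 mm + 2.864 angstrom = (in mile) 1.255e-06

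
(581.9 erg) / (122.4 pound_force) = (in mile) 6.641e-11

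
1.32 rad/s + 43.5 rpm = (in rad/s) 5.875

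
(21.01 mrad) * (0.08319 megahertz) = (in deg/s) 1.001e+05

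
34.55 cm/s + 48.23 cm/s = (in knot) 1.609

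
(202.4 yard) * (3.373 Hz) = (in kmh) 2247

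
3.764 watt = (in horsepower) 0.005048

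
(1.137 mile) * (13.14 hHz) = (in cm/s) 2.404e+08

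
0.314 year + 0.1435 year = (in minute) 2.405e+05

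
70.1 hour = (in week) 0.4173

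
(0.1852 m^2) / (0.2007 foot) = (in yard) 3.311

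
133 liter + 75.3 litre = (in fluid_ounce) 7043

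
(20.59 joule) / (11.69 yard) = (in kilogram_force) 0.1964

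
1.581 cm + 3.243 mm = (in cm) 1.905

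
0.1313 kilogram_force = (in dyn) 1.288e+05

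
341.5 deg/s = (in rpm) 56.92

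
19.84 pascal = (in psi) 0.002878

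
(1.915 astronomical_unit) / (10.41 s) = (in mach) 8.082e+07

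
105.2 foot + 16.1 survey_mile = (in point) 7.354e+07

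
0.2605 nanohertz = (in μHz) 0.0002605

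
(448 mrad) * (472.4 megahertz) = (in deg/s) 1.213e+10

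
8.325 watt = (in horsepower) 0.01116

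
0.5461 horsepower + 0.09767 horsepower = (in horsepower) 0.6438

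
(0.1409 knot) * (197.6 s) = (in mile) 0.0089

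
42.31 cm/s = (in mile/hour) 0.9464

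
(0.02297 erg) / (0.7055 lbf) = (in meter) 7.319e-10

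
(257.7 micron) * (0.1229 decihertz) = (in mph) 7.085e-06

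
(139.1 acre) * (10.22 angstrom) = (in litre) 0.5753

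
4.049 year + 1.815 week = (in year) 4.084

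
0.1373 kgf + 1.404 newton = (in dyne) 2.75e+05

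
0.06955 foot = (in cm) 2.12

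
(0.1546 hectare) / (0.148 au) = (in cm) 6.983e-06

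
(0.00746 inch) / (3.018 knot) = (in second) 0.000122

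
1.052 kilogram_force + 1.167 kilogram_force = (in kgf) 2.219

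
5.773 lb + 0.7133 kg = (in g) 3332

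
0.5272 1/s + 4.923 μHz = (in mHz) 527.2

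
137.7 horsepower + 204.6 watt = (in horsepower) 138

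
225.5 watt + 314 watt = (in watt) 539.5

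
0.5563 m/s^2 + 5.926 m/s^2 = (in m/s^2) 6.482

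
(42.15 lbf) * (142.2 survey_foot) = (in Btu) 7.702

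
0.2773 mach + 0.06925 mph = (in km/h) 340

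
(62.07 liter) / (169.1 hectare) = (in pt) 0.000104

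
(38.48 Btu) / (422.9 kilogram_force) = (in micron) 9.789e+06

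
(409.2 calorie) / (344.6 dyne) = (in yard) 5.433e+05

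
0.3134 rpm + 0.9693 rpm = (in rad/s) 0.1343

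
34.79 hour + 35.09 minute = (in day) 1.474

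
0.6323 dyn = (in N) 6.323e-06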